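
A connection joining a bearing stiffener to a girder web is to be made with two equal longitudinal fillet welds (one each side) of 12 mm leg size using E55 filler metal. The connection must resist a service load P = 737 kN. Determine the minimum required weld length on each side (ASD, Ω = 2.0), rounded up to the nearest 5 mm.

L = 265 mm on each side

E55XX → F_EXX = 550 MPa.
Throat t_e = 0.707 × 12 = 8.484 mm.
r_n/Ω = (0.6 × 550 × 8.484) / 2.0 = 1400 N/mm = 1.4 kN/mm.
L_req = P / (r_n/Ω) = 737 / 1.4 = 526.5 mm total.
Per side: 526.5 / 2 = 263.2 mm.
Round up → use L = 265 mm on each side.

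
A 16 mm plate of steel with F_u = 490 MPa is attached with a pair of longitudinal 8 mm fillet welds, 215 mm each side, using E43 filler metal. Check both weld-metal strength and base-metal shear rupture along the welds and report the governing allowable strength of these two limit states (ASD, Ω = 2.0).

E43XX → F_EXX = 430 MPa.
t_e = 0.707 × 8 = 5.656 mm; L = 430 mm.
Weld metal: R_n/Ω = (1/2.0) × 0.6 × 430 × 5.656 × 430 × 10⁻³ = 313.7 kN.
Base metal (shear rupture): R_n/Ω = (1/2.0) × 0.6 × 490 × 16 × 430 × 10⁻³ = 1011 kN.
Governing: weld metal.

R_n/Ω ≈ 314 kN (weld metal governs)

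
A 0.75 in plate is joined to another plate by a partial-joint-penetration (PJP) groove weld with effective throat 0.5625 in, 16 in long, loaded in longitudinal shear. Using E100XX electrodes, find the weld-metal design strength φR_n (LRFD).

E100XX → F_EXX = 100 ksi.
Effective throat (given) t_e = 0.5625 in.
A_we = 0.5625 × 16 = 9 in².
F_nw = 0.6 F_EXX = 60 ksi.
φR_n = 0.75 × 60 × 9 = 405 kips.

φR_n ≈ 405 kips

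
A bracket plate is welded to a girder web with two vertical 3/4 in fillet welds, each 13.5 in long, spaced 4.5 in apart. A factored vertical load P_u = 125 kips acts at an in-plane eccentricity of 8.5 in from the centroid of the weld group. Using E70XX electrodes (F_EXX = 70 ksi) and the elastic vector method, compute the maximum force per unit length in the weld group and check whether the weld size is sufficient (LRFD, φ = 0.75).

Total weld length L_w = 27 in. Treat welds as unit-width lines.
Polar moment about centroid: J = 2[d³/12 + d(b/2)²] = 2[13.5³/12 + 13.5×2.25²] = 546.8 in³.
Direct shear f_v = P/L_w = 125 / 27 = 4.63 kip/in (vertical).
Torsion M = P·e = 125 × 8.5 = 1062.5 kip·in.
Critical point at (x, y) = (2.25, 6.75) from centroid. f_tx = M·y/J = 13.12 kip/in; f_ty = M·x/J = 4.372 kip/in.
Resultant f_max = √[f_tx² + (f_v + f_ty)²] = √[13.12² + (4.63 + 4.372)²] = 15.91 kip/in.
Capacity per unit length: φr_n = 0.75 × 0.6 × 70 × (0.707 × 0.75) = 16.7 kip/in.
15.91 ≤ 16.7 → adequate.

f_max ≈ 15.9 kip/in; adequate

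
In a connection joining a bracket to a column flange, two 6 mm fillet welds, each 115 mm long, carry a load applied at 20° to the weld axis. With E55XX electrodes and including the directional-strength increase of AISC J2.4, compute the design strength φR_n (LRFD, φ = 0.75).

φR_n ≈ 266 kN

E55XX → F_EXX = 550 MPa.
t_e = 0.707 × 6 = 4.242 mm; A_we = 4.242 × 230 = 975.7 mm².
Directional factor: 1.0 + 0.5 sin^1.5(20°) = 1.1.
F_nw = 0.6 × 550 × 1.1 = 363 MPa.
φR_n = 0.75 × 363 × 975.7 × 10⁻³ = 265.6 kN.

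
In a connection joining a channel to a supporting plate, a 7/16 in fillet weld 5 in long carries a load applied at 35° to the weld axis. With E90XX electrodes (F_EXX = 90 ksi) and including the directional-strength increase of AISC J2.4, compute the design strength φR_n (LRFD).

φR_n ≈ 76.2 kips

t_e = 0.707 × 0.4375 = 0.3093 in; A_we = 0.3093 × 5 = 1.547 in².
Directional factor: 1.0 + 0.5 sin^1.5(35°) = 1.217.
F_nw = 0.6 × 90 × 1.217 = 65.73 ksi.
φR_n = 0.75 × 65.73 × 1.547 = 76.24 kips.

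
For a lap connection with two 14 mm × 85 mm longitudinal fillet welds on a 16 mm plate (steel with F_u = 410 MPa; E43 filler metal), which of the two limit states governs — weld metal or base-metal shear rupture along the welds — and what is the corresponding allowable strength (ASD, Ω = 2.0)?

E43XX → F_EXX = 430 MPa.
t_e = 0.707 × 14 = 9.898 mm; L = 170 mm.
Weld metal: R_n/Ω = (1/2.0) × 0.6 × 430 × 9.898 × 170 × 10⁻³ = 217.1 kN.
Base metal (shear rupture): R_n/Ω = (1/2.0) × 0.6 × 410 × 16 × 170 × 10⁻³ = 334.6 kN.
Governing: weld metal.

R_n/Ω ≈ 217 kN (weld metal governs)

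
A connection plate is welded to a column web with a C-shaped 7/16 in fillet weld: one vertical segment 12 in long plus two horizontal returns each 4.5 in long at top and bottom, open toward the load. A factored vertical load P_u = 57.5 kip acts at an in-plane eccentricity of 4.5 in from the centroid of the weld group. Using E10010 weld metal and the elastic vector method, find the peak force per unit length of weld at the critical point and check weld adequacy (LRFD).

E100XX → F_EXX = 100 ksi.
Total weld length L_w = 21 in. Treat welds as unit-width lines.
Centroid: x̄ = 2×4.5×2.25 / 21 = 0.9643 in from the vertical weld.
Polar moment about centroid: J = I_x + I_y = [12³/12 + 2×4.5×6²] + [12×0.9643² + 2(4.5³/12 + 4.5×1.286²)] = 509.2 in³.
Direct shear f_v = P/L_w = 57.5 / 21 = 2.738 kip/in (vertical).
Torsion M = P·e = 57.5 × 4.5 = 258.75 kip·in.
Critical point at (x, y) = (3.536, 6) from centroid. f_tx = M·y/J = 3.049 kip/in; f_ty = M·x/J = 1.797 kip/in.
Resultant f_max = √[f_tx² + (f_v + f_ty)²] = √[3.049² + (2.738 + 1.797)²] = 5.464 kip/in.
Capacity per unit length: φr_n = 0.75 × 0.6 × 100 × (0.707 × 0.4375) = 13.92 kip/in.
5.464 ≤ 13.92 → adequate.

f_max ≈ 5.46 kip/in; adequate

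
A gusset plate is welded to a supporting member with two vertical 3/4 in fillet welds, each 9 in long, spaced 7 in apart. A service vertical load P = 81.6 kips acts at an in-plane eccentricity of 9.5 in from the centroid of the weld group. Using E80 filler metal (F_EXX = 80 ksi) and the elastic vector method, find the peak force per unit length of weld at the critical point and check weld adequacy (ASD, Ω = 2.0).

f_max ≈ 16.1 kip/in; NOT adequate

Total weld length L_w = 18 in. Treat welds as unit-width lines.
Polar moment about centroid: J = 2[d³/12 + d(b/2)²] = 2[9³/12 + 9×3.5²] = 342 in³.
Direct shear f_v = P/L_w = 81.6 / 18 = 4.533 kip/in (vertical).
Torsion M = P·e = 81.6 × 9.5 = 775.2 kip·in.
Critical point at (x, y) = (3.5, 4.5) from centroid. f_tx = M·y/J = 10.2 kip/in; f_ty = M·x/J = 7.933 kip/in.
Resultant f_max = √[f_tx² + (f_v + f_ty)²] = √[10.2² + (4.533 + 7.933)²] = 16.11 kip/in.
Capacity per unit length: r_n/Ω = (1/2.0) × 0.6 × 80 × (0.707 × 0.75) = 12.73 kip/in.
16.11 > 12.73 → NOT adequate.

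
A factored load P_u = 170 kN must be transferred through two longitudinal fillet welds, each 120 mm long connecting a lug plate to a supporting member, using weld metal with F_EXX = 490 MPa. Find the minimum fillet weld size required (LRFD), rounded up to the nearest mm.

w = 5 mm

Total weld length L = 240 mm.
Required throat t_e = P_u / (φ × 0.6 F_EXX × L) = 170 / (0.75 × 0.6 × 490 × 240 × 10⁻³) = 3.212 mm.
Required leg w = t_e / 0.707 = 4.544 mm → use 5 mm.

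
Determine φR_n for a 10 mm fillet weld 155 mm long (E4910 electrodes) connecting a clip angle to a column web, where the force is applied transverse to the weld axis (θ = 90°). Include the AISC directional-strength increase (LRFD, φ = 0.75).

E49XX → F_EXX = 490 MPa.
t_e = 0.707 × 10 = 7.07 mm; A_we = 7.07 × 155 = 1096 mm².
Directional factor: 1.0 + 0.5 sin^1.5(90°) = 1.5.
F_nw = 0.6 × 490 × 1.5 = 441 MPa.
φR_n = 0.75 × 441 × 1096 × 10⁻³ = 362.5 kN.

φR_n ≈ 362 kN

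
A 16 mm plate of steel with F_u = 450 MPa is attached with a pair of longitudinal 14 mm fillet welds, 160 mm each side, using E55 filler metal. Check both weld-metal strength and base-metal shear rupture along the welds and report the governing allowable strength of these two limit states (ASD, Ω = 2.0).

R_n/Ω ≈ 523 kN (weld metal governs)

E55XX → F_EXX = 550 MPa.
t_e = 0.707 × 14 = 9.898 mm; L = 320 mm.
Weld metal: R_n/Ω = (1/2.0) × 0.6 × 550 × 9.898 × 320 × 10⁻³ = 522.6 kN.
Base metal (shear rupture): R_n/Ω = (1/2.0) × 0.6 × 450 × 16 × 320 × 10⁻³ = 691.2 kN.
Governing: weld metal.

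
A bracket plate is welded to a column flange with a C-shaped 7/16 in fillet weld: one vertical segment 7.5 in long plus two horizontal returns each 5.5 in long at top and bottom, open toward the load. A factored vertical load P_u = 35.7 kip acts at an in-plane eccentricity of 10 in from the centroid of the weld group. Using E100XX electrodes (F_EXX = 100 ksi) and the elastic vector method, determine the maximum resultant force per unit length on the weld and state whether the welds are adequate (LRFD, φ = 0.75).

f_max ≈ 9.13 kip/in; adequate

Total weld length L_w = 18.5 in. Treat welds as unit-width lines.
Centroid: x̄ = 2×5.5×2.75 / 18.5 = 1.635 in from the vertical weld.
Polar moment about centroid: J = I_x + I_y = [7.5³/12 + 2×5.5×3.75²] + [7.5×1.635² + 2(5.5³/12 + 5.5×1.115²)] = 251.3 in³.
Direct shear f_v = P/L_w = 35.7 / 18.5 = 1.93 kip/in (vertical).
Torsion M = P·e = 35.7 × 10 = 357 kip·in.
Critical point at (x, y) = (3.865, 3.75) from centroid. f_tx = M·y/J = 5.327 kip/in; f_ty = M·x/J = 5.491 kip/in.
Resultant f_max = √[f_tx² + (f_v + f_ty)²] = √[5.327² + (1.93 + 5.491)²] = 9.135 kip/in.
Capacity per unit length: φr_n = 0.75 × 0.6 × 100 × (0.707 × 0.4375) = 13.92 kip/in.
9.135 ≤ 13.92 → adequate.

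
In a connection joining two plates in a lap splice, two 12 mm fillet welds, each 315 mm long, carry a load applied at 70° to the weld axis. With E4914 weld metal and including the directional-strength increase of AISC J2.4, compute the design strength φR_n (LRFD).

φR_n ≈ 1720 kN

E49XX → F_EXX = 490 MPa.
t_e = 0.707 × 12 = 8.484 mm; A_we = 8.484 × 630 = 5345 mm².
Directional factor: 1.0 + 0.5 sin^1.5(70°) = 1.455.
F_nw = 0.6 × 490 × 1.455 = 427.9 MPa.
φR_n = 0.75 × 427.9 × 5345 × 10⁻³ = 1715 kN.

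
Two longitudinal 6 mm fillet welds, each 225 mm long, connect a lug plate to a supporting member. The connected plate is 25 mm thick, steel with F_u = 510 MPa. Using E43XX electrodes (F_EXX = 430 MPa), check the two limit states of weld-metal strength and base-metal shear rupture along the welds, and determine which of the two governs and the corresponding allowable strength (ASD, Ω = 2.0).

t_e = 0.707 × 6 = 4.242 mm; L = 450 mm.
Weld metal: R_n/Ω = (1/2.0) × 0.6 × 430 × 4.242 × 450 × 10⁻³ = 246.2 kN.
Base metal (shear rupture): R_n/Ω = (1/2.0) × 0.6 × 510 × 25 × 450 × 10⁻³ = 1721 kN.
Governing: weld metal.

R_n/Ω ≈ 246 kN (weld metal governs)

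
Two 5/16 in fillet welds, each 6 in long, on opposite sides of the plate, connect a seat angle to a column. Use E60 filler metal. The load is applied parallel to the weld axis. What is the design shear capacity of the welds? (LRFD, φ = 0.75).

E60XX → F_EXX = 60 ksi.
Effective throat t_e = 0.707 × 0.3125 = 0.2209 in.
Total length L = 12 in; A_we = 0.2209 × 12 = 2.651 in².
F_nw = 0.6 F_EXX = 0.6 × 60 = 36 ksi.
φR_n = 0.75 × 36 × 2.651 = 71.58 kips.

φR_n ≈ 71.6 kips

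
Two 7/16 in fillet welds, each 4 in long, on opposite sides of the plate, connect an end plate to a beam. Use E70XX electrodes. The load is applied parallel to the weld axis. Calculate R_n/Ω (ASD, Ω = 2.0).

R_n/Ω ≈ 52 kips

E70XX → F_EXX = 70 ksi.
Effective throat t_e = 0.707 × 0.4375 = 0.3093 in.
Total length L = 8 in; A_we = 0.3093 × 8 = 2.474 in².
F_nw = 0.6 F_EXX = 0.6 × 70 = 42 ksi.
R_n = 42 × 2.474 = 103.9 kips; R_n/Ω = 103.9/2.0 = 51.96 kips.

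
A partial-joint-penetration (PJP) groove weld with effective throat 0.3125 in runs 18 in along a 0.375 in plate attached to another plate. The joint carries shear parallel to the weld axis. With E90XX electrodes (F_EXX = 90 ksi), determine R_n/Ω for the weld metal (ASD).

Effective throat (given) t_e = 0.3125 in.
A_we = 0.3125 × 18 = 5.625 in².
F_nw = 0.6 F_EXX = 54 ksi.
R_n/Ω = (54 × 5.625) / 2.0 = 151.9 kip.

R_n/Ω ≈ 152 kip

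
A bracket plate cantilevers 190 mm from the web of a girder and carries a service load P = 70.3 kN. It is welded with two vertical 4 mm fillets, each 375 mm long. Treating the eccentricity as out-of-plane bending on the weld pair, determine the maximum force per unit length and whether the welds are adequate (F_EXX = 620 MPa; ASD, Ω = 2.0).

f_max ≈ 300 N/mm; adequate

L_w = 2 × 375 = 750 mm; section modulus (unit throat) S = 2 × L²/6 = 46880 mm².
Direct shear f_v = P/L_w = 70.3×10³/750 = 93.73 N/mm.
Moment M = P × e = 70.3×10³ × 190 = 13357000 N·mm; bending f_b = M/S = 284.9 N/mm.
f_max = √(f_v² + f_b²) = √(93.73² + 284.9²) = 300 N/mm.
r_n/Ω = (1/2.0) × 0.6 × 620 × (0.707 × 4) = 526 N/mm → adequate.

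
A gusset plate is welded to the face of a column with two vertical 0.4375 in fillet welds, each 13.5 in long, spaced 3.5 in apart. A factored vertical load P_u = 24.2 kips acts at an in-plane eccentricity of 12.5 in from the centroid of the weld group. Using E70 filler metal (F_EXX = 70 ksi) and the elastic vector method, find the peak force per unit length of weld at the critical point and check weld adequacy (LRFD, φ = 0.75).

f_max ≈ 4.59 kip/in; adequate

Total weld length L_w = 27 in. Treat welds as unit-width lines.
Polar moment about centroid: J = 2[d³/12 + d(b/2)²] = 2[13.5³/12 + 13.5×1.75²] = 492.8 in³.
Direct shear f_v = P/L_w = 24.2 / 27 = 0.8963 kip/in (vertical).
Torsion M = P·e = 24.2 × 12.5 = 302.5 kip·in.
Critical point at (x, y) = (1.75, 6.75) from centroid. f_tx = M·y/J = 4.144 kip/in; f_ty = M·x/J = 1.074 kip/in.
Resultant f_max = √[f_tx² + (f_v + f_ty)²] = √[4.144² + (0.8963 + 1.074)²] = 4.589 kip/in.
Capacity per unit length: φr_n = 0.75 × 0.6 × 70 × (0.707 × 0.4375) = 9.743 kip/in.
4.589 ≤ 9.743 → adequate.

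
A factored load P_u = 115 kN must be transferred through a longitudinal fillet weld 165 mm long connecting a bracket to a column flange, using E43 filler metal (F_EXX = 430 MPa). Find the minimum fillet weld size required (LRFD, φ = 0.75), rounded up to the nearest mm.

w = 6 mm

Total weld length L = 165 mm.
Required throat t_e = P_u / (φ × 0.6 F_EXX × L) = 115 / (0.75 × 0.6 × 430 × 165 × 10⁻³) = 3.602 mm.
Required leg w = t_e / 0.707 = 5.095 mm → use 6 mm.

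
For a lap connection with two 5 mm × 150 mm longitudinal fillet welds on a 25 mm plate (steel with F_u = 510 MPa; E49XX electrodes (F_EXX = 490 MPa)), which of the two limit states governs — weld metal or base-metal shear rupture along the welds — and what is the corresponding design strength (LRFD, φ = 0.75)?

t_e = 0.707 × 5 = 3.535 mm; L = 300 mm.
Weld metal: φR_n = 0.75 × 0.6 × 490 × 3.535 × 300 × 10⁻³ = 233.8 kN.
Base metal (shear rupture): φR_n = 0.75 × 0.6 × 510 × 25 × 300 × 10⁻³ = 1721 kN.
Governing: weld metal.

φR_n ≈ 234 kN (weld metal governs)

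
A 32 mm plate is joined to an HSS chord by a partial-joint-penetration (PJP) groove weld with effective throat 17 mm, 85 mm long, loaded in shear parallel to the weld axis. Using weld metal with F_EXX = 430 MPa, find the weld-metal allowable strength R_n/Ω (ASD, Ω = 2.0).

R_n/Ω ≈ 186 kN

Effective throat (given) t_e = 17 mm.
A_we = 17 × 85 = 1445 mm².
F_nw = 0.6 F_EXX = 258 MPa.
R_n/Ω = (258 × 1445) / 2.0 × 10⁻³ = 186.4 kN.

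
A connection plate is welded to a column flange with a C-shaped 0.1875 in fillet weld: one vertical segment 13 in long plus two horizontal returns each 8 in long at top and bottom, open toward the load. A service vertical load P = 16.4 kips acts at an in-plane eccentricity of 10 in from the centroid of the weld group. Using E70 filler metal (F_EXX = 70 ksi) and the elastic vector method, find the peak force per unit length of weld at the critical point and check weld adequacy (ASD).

f_max ≈ 1.78 kip/in; adequate

Total weld length L_w = 29 in. Treat welds as unit-width lines.
Centroid: x̄ = 2×8×4 / 29 = 2.207 in from the vertical weld.
Polar moment about centroid: J = I_x + I_y = [13³/12 + 2×8×6.5²] + [13×2.207² + 2(8³/12 + 8×1.793²)] = 1059 in³.
Direct shear f_v = P/L_w = 16.4 / 29 = 0.5655 kip/in (vertical).
Torsion M = P·e = 16.4 × 10 = 164 kip·in.
Critical point at (x, y) = (5.793, 6.5) from centroid. f_tx = M·y/J = 1.006 kip/in; f_ty = M·x/J = 0.897 kip/in.
Resultant f_max = √[f_tx² + (f_v + f_ty)²] = √[1.006² + (0.5655 + 0.897)²] = 1.775 kip/in.
Capacity per unit length: r_n/Ω = (1/2.0) × 0.6 × 70 × (0.707 × 0.1875) = 2.784 kip/in.
1.775 ≤ 2.784 → adequate.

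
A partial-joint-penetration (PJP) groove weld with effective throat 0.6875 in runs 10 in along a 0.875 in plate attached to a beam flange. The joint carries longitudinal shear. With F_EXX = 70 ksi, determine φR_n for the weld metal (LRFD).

Effective throat (given) t_e = 0.6875 in.
A_we = 0.6875 × 10 = 6.875 in².
F_nw = 0.6 F_EXX = 42 ksi.
φR_n = 0.75 × 42 × 6.875 = 216.6 kips.

φR_n ≈ 217 kips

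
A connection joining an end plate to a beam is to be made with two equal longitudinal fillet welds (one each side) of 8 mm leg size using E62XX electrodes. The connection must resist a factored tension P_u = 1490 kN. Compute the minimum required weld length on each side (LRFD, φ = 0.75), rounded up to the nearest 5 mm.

L = 475 mm on each side

E62XX → F_EXX = 620 MPa.
Throat t_e = 0.707 × 8 = 5.656 mm.
φr_n = 0.75 × 0.6 × 620 × 5.656 × 10⁻³ = 1.578 kN/mm.
L_req = P_u / φr_n = 1490 / 1.578 = 944.2 mm total.
Per side: 944.2 / 2 = 472.1 mm.
Round up → use L = 475 mm on each side.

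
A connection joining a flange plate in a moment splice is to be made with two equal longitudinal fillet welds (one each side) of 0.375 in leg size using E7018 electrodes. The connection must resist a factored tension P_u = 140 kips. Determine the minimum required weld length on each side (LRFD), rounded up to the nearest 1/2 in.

L = 8.5 in on each side

E70XX → F_EXX = 70 ksi.
Throat t_e = 0.707 × 0.375 = 0.2651 in.
φr_n = 0.75 × 0.6 × 70 × 0.2651 = 8.351 kips/in.
L_req = P_u / φr_n = 140 / 8.351 = 16.76 in total.
Per side: 16.76 / 2 = 8.382 in.
Round up → use L = 8.5 in on each side.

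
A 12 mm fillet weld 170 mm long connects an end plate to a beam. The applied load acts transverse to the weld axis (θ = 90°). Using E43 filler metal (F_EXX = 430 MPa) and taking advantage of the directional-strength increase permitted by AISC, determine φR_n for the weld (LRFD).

φR_n ≈ 419 kN

t_e = 0.707 × 12 = 8.484 mm; A_we = 8.484 × 170 = 1442 mm².
Directional factor: 1.0 + 0.5 sin^1.5(90°) = 1.5.
F_nw = 0.6 × 430 × 1.5 = 387 MPa.
φR_n = 0.75 × 387 × 1442 × 10⁻³ = 418.6 kN.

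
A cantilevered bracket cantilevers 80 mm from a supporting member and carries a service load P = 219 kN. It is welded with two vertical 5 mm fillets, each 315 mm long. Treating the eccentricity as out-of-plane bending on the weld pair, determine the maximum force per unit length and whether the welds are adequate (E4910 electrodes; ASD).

f_max ≈ 634 N/mm; NOT adequate

E49XX → F_EXX = 490 MPa.
L_w = 2 × 315 = 630 mm; section modulus (unit throat) S = 2 × L²/6 = 33080 mm².
Direct shear f_v = P/L_w = 219×10³/630 = 347.6 N/mm.
Moment M = P × e = 219×10³ × 80 = 17520000 N·mm; bending f_b = M/S = 529.7 N/mm.
f_max = √(f_v² + f_b²) = √(347.6² + 529.7²) = 633.6 N/mm.
r_n/Ω = (1/2.0) × 0.6 × 490 × (0.707 × 5) = 519.6 N/mm → NOT adequate.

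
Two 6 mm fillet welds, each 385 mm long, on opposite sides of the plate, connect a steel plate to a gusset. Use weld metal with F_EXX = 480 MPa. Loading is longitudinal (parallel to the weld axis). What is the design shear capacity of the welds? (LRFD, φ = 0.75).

φR_n ≈ 706 kN

Effective throat t_e = 0.707 × 6 = 4.242 mm.
Total length L = 770 mm; A_we = 4.242 × 770 = 3266 mm².
F_nw = 0.6 F_EXX = 0.6 × 480 = 288 MPa.
φR_n = 0.75 × 288 × 3266 × 10⁻³ = 705.5 kN.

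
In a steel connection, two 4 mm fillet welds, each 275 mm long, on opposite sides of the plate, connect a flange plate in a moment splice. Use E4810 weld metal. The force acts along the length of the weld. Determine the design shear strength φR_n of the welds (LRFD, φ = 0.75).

E48XX → F_EXX = 480 MPa.
Effective throat t_e = 0.707 × 4 = 2.828 mm.
Total length L = 550 mm; A_we = 2.828 × 550 = 1555 mm².
F_nw = 0.6 F_EXX = 0.6 × 480 = 288 MPa.
φR_n = 0.75 × 288 × 1555 × 10⁻³ = 336 kN.

φR_n ≈ 336 kN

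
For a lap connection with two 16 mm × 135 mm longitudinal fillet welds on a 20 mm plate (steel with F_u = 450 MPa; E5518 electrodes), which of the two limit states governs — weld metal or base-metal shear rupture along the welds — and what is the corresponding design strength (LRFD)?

φR_n ≈ 756 kN (weld metal governs)

E55XX → F_EXX = 550 MPa.
t_e = 0.707 × 16 = 11.31 mm; L = 270 mm.
Weld metal: φR_n = 0.75 × 0.6 × 550 × 11.31 × 270 × 10⁻³ = 755.9 kN.
Base metal (shear rupture): φR_n = 0.75 × 0.6 × 450 × 20 × 270 × 10⁻³ = 1094 kN.
Governing: weld metal.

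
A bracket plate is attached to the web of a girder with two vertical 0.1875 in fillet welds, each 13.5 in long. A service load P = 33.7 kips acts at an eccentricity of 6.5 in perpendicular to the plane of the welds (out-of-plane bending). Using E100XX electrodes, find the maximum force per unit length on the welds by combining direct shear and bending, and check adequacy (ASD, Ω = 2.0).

f_max ≈ 3.82 kip/in; adequate

E100XX → F_EXX = 100 ksi.
L_w = 2 × 13.5 = 27 in; section modulus (unit throat) S = 2 × L²/6 = 60.75 in².
Direct shear f_v = P/L_w = 33.7/27 = 1.248 kip/in.
Moment M = P × e = 33.7 × 6.5 = 219.05 kip·in; bending f_b = M/S = 3.606 kip/in.
f_max = √(f_v² + f_b²) = √(1.248² + 3.606²) = 3.816 kip/in.
r_n/Ω = (1/2.0) × 0.6 × 100 × (0.707 × 0.1875) = 3.977 kip/in → adequate.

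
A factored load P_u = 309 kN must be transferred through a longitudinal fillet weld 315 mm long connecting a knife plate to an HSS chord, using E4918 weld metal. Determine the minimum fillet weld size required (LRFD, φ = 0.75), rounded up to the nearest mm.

w = 7 mm

E49XX → F_EXX = 490 MPa.
Total weld length L = 315 mm.
Required throat t_e = P_u / (φ × 0.6 F_EXX × L) = 309 / (0.75 × 0.6 × 490 × 315 × 10⁻³) = 4.449 mm.
Required leg w = t_e / 0.707 = 6.292 mm → use 7 mm.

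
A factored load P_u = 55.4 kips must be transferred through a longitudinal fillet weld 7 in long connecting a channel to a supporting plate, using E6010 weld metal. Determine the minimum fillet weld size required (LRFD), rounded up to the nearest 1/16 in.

E60XX → F_EXX = 60 ksi.
Total weld length L = 7 in.
Required throat t_e = P_u / (φ × 0.6 F_EXX × L) = 55.4 / (0.75 × 0.6 × 60 × 7) = 0.2931 in.
Required leg w = t_e / 0.707 = 0.4146 in → use 7/16 in.

w = 7/16 in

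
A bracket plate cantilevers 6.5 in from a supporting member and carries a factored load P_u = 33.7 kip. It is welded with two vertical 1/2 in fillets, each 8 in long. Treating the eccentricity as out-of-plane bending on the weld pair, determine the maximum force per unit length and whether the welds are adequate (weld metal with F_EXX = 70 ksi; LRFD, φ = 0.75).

f_max ≈ 10.5 kip/in; adequate

L_w = 2 × 8 = 16 in; section modulus (unit throat) S = 2 × L²/6 = 21.33 in².
Direct shear f_v = P/L_w = 33.7/16 = 2.106 kip/in.
Moment M = P × e = 33.7 × 6.5 = 219.05 kip·in; bending f_b = M/S = 10.27 kip/in.
f_max = √(f_v² + f_b²) = √(2.106² + 10.27²) = 10.48 kip/in.
φr_n = 0.75 × 0.6 × 70 × (0.707 × 0.5) = 11.14 kip/in → adequate.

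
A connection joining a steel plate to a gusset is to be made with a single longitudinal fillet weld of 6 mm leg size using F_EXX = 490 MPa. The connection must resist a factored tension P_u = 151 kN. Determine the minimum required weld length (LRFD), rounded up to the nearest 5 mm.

L = 165 mm

Throat t_e = 0.707 × 6 = 4.242 mm.
φr_n = 0.75 × 0.6 × 490 × 4.242 × 10⁻³ = 0.9354 kN/mm.
L_req = P_u / φr_n = 151 / 0.9354 = 161.4 mm total.
Round up → use L = 165 mm.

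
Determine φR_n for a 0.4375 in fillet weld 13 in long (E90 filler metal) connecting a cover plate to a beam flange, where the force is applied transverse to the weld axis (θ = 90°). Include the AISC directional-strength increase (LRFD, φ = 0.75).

φR_n ≈ 244 kips

E90XX → F_EXX = 90 ksi.
t_e = 0.707 × 0.4375 = 0.3093 in; A_we = 0.3093 × 13 = 4.021 in².
Directional factor: 1.0 + 0.5 sin^1.5(90°) = 1.5.
F_nw = 0.6 × 90 × 1.5 = 81 ksi.
φR_n = 0.75 × 81 × 4.021 = 244.3 kips.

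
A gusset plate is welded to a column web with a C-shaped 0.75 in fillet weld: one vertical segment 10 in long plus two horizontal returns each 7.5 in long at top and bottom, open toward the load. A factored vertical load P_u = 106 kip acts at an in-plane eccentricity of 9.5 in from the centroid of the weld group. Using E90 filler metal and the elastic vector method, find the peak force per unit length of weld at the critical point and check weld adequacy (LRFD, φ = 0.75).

f_max ≈ 15.3 kip/in; adequate

E90XX → F_EXX = 90 ksi.
Total weld length L_w = 25 in. Treat welds as unit-width lines.
Centroid: x̄ = 2×7.5×3.75 / 25 = 2.25 in from the vertical weld.
Polar moment about centroid: J = I_x + I_y = [10³/12 + 2×7.5×5²] + [10×2.25² + 2(7.5³/12 + 7.5×1.5²)] = 613 in³.
Direct shear f_v = P/L_w = 106 / 25 = 4.24 kip/in (vertical).
Torsion M = P·e = 106 × 9.5 = 1007 kip·in.
Critical point at (x, y) = (5.25, 5) from centroid. f_tx = M·y/J = 8.213 kip/in; f_ty = M·x/J = 8.624 kip/in.
Resultant f_max = √[f_tx² + (f_v + f_ty)²] = √[8.213² + (4.24 + 8.624)²] = 15.26 kip/in.
Capacity per unit length: φr_n = 0.75 × 0.6 × 90 × (0.707 × 0.75) = 21.48 kip/in.
15.26 ≤ 21.48 → adequate.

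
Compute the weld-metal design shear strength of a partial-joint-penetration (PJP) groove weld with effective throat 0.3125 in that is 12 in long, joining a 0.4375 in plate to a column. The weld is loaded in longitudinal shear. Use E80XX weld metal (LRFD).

E80XX → F_EXX = 80 ksi.
Effective throat (given) t_e = 0.3125 in.
A_we = 0.3125 × 12 = 3.75 in².
F_nw = 0.6 F_EXX = 48 ksi.
φR_n = 0.75 × 48 × 3.75 = 135 kips.

φR_n ≈ 135 kips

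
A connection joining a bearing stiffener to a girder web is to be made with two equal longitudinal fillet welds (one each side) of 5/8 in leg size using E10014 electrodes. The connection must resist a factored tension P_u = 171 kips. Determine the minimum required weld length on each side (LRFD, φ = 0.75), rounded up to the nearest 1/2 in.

L = 4.5 in on each side

E100XX → F_EXX = 100 ksi.
Throat t_e = 0.707 × 0.625 = 0.4419 in.
φr_n = 0.75 × 0.6 × 100 × 0.4419 = 19.88 kips/in.
L_req = P_u / φr_n = 171 / 19.88 = 8.6 in total.
Per side: 8.6 / 2 = 4.3 in.
Round up → use L = 4.5 in on each side.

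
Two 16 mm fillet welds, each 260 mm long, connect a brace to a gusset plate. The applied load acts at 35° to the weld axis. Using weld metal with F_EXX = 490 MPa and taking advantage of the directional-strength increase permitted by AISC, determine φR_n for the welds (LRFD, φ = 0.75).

t_e = 0.707 × 16 = 11.31 mm; A_we = 11.31 × 520 = 5882 mm².
Directional factor: 1.0 + 0.5 sin^1.5(35°) = 1.217.
F_nw = 0.6 × 490 × 1.217 = 357.9 MPa.
φR_n = 0.75 × 357.9 × 5882 × 10⁻³ = 1579 kN.

φR_n ≈ 1580 kN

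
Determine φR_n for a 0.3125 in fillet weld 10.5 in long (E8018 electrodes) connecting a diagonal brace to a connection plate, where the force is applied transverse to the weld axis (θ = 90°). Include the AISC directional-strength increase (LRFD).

φR_n ≈ 125 kip

E80XX → F_EXX = 80 ksi.
t_e = 0.707 × 0.3125 = 0.2209 in; A_we = 0.2209 × 10.5 = 2.32 in².
Directional factor: 1.0 + 0.5 sin^1.5(90°) = 1.5.
F_nw = 0.6 × 80 × 1.5 = 72 ksi.
φR_n = 0.75 × 72 × 2.32 = 125.3 kip.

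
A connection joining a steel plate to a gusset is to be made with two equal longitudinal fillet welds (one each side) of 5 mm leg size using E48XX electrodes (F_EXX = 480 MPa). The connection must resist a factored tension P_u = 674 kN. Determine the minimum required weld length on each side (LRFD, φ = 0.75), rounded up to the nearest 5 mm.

L = 445 mm on each side

Throat t_e = 0.707 × 5 = 3.535 mm.
φr_n = 0.75 × 0.6 × 480 × 3.535 × 10⁻³ = 0.7636 kN/mm.
L_req = P_u / φr_n = 674 / 0.7636 = 882.7 mm total.
Per side: 882.7 / 2 = 441.4 mm.
Round up → use L = 445 mm on each side.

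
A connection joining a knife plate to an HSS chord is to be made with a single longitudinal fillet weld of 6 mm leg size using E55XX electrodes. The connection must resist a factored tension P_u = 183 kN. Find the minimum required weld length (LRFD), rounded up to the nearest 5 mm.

L = 175 mm

E55XX → F_EXX = 550 MPa.
Throat t_e = 0.707 × 6 = 4.242 mm.
φr_n = 0.75 × 0.6 × 550 × 4.242 × 10⁻³ = 1.05 kN/mm.
L_req = P_u / φr_n = 183 / 1.05 = 174.3 mm total.
Round up → use L = 175 mm.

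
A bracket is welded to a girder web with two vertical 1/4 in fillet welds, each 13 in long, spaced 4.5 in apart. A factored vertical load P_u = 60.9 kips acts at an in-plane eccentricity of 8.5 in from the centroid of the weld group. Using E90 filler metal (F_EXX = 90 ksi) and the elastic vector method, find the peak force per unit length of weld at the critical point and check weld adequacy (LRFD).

Total weld length L_w = 26 in. Treat welds as unit-width lines.
Polar moment about centroid: J = 2[d³/12 + d(b/2)²] = 2[13³/12 + 13×2.25²] = 497.8 in³.
Direct shear f_v = P/L_w = 60.9 / 26 = 2.342 kip/in (vertical).
Torsion M = P·e = 60.9 × 8.5 = 517.65 kip·in.
Critical point at (x, y) = (2.25, 6.5) from centroid. f_tx = M·y/J = 6.759 kip/in; f_ty = M·x/J = 2.34 kip/in.
Resultant f_max = √[f_tx² + (f_v + f_ty)²] = √[6.759² + (2.342 + 2.34)²] = 8.223 kip/in.
Capacity per unit length: φr_n = 0.75 × 0.6 × 90 × (0.707 × 0.25) = 7.158 kip/in.
8.223 > 7.158 → NOT adequate.

f_max ≈ 8.22 kip/in; NOT adequate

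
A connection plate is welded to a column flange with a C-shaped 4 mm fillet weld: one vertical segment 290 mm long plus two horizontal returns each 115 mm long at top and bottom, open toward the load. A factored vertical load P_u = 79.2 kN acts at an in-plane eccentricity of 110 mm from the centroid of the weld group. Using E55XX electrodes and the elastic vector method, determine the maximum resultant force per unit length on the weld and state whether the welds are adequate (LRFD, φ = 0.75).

f_max ≈ 306 N/mm; adequate

E55XX → F_EXX = 550 MPa.
Total weld length L_w = 520 mm. Treat welds as unit-width lines.
Centroid: x̄ = 2×115×57.5 / 520 = 25.43 mm from the vertical weld.
Polar moment about centroid: J = I_x + I_y = [290³/12 + 2×115×145²] + [290×25.43² + 2(115³/12 + 115×32.07²)] = 7546000 mm³.
Direct shear f_v = P/L_w = 79.2×10³ / 520 = 152.3 N/mm (vertical).
Torsion M = P·e = 79.2×10³ × 110 = 8712000 N·mm.
Critical point at (x, y) = (89.57, 145) from centroid. f_tx = M·y/J = 167.4 N/mm; f_ty = M·x/J = 103.4 N/mm.
Resultant f_max = √[f_tx² + (f_v + f_ty)²] = √[167.4² + (152.3 + 103.4)²] = 305.6 N/mm.
Capacity per unit length: φr_n = 0.75 × 0.6 × 550 × (0.707 × 4) = 699.9 N/mm.
305.6 ≤ 699.9 → adequate.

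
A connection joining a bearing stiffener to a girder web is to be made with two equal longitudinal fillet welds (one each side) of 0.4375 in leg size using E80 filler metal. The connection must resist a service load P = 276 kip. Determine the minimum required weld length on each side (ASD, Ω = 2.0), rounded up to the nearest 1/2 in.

L = 19 in on each side

E80XX → F_EXX = 80 ksi.
Throat t_e = 0.707 × 0.4375 = 0.3093 in.
r_n/Ω = (0.6 × 80 × 0.3093) / 2.0 = 7.423 kip/in.
L_req = P / (r_n/Ω) = 276 / 7.423 = 37.18 in total.
Per side: 37.18 / 2 = 18.59 in.
Round up → use L = 19 in on each side.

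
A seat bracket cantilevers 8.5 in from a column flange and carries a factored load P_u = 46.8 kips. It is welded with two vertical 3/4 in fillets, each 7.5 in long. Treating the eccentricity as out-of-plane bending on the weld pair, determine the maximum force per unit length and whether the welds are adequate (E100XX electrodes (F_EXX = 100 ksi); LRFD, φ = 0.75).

f_max ≈ 21.4 kip/in; adequate

L_w = 2 × 7.5 = 15 in; section modulus (unit throat) S = 2 × L²/6 = 18.75 in².
Direct shear f_v = P/L_w = 46.8/15 = 3.12 kip/in.
Moment M = P × e = 46.8 × 8.5 = 397.8 kip·in; bending f_b = M/S = 21.22 kip/in.
f_max = √(f_v² + f_b²) = √(3.12² + 21.22²) = 21.44 kip/in.
φr_n = 0.75 × 0.6 × 100 × (0.707 × 0.75) = 23.86 kip/in → adequate.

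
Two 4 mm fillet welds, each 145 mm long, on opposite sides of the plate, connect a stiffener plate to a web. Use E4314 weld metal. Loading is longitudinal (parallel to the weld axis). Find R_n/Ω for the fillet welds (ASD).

E43XX → F_EXX = 430 MPa.
Effective throat t_e = 0.707 × 4 = 2.828 mm.
Total length L = 290 mm; A_we = 2.828 × 290 = 820.1 mm².
F_nw = 0.6 F_EXX = 0.6 × 430 = 258 MPa.
R_n = 258 × 820.1 × 10⁻³ = 211.6 kN; R_n/Ω = 211.6/2.0 = 105.8 kN.

R_n/Ω ≈ 106 kN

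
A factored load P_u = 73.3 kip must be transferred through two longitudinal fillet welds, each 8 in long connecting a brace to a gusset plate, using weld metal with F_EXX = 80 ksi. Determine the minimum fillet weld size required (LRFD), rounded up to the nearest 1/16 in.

Total weld length L = 16 in.
Required throat t_e = P_u / (φ × 0.6 F_EXX × L) = 73.3 / (0.75 × 0.6 × 80 × 16) = 0.1273 in.
Required leg w = t_e / 0.707 = 0.18 in → use 3/16 in.

w = 3/16 in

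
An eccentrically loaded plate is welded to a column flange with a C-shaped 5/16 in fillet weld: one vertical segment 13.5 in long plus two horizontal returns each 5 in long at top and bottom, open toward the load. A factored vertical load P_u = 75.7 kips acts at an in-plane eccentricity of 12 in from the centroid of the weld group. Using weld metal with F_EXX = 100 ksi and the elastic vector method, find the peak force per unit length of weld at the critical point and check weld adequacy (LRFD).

f_max ≈ 11.8 kip/in; NOT adequate

Total weld length L_w = 23.5 in. Treat welds as unit-width lines.
Centroid: x̄ = 2×5×2.5 / 23.5 = 1.064 in from the vertical weld.
Polar moment about centroid: J = I_x + I_y = [13.5³/12 + 2×5×6.75²] + [13.5×1.064² + 2(5³/12 + 5×1.436²)] = 717.4 in³.
Direct shear f_v = P/L_w = 75.7 / 23.5 = 3.221 kip/in (vertical).
Torsion M = P·e = 75.7 × 12 = 908.4 kip·in.
Critical point at (x, y) = (3.936, 6.75) from centroid. f_tx = M·y/J = 8.547 kip/in; f_ty = M·x/J = 4.984 kip/in.
Resultant f_max = √[f_tx² + (f_v + f_ty)²] = √[8.547² + (3.221 + 4.984)²] = 11.85 kip/in.
Capacity per unit length: φr_n = 0.75 × 0.6 × 100 × (0.707 × 0.3125) = 9.942 kip/in.
11.85 > 9.942 → NOT adequate.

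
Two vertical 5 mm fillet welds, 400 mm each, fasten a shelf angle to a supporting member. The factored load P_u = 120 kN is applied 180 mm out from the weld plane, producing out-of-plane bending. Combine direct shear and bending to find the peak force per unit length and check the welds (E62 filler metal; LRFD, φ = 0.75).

E62XX → F_EXX = 620 MPa.
L_w = 2 × 400 = 800 mm; section modulus (unit throat) S = 2 × L²/6 = 53330 mm².
Direct shear f_v = P/L_w = 120×10³/800 = 150 N/mm.
Moment M = P × e = 120×10³ × 180 = 21600000 N·mm; bending f_b = M/S = 405 N/mm.
f_max = √(f_v² + f_b²) = √(150² + 405²) = 431.9 N/mm.
φr_n = 0.75 × 0.6 × 620 × (0.707 × 5) = 986.3 N/mm → adequate.

f_max ≈ 432 N/mm; adequate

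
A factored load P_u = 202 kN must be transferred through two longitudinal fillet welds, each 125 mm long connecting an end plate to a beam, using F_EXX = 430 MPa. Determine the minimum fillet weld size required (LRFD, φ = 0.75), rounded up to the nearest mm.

w = 6 mm

Total weld length L = 250 mm.
Required throat t_e = P_u / (φ × 0.6 F_EXX × L) = 202 / (0.75 × 0.6 × 430 × 250 × 10⁻³) = 4.176 mm.
Required leg w = t_e / 0.707 = 5.906 mm → use 6 mm.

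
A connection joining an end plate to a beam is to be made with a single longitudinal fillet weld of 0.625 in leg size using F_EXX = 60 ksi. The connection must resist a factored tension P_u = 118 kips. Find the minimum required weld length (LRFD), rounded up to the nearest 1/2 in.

Throat t_e = 0.707 × 0.625 = 0.4419 in.
φr_n = 0.75 × 0.6 × 60 × 0.4419 = 11.93 kips/in.
L_req = P_u / φr_n = 118 / 11.93 = 9.891 in total.
Round up → use L = 10 in.

L = 10 in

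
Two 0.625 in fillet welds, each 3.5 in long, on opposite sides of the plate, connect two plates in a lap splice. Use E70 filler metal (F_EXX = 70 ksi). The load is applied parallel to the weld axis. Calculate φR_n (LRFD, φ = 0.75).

Effective throat t_e = 0.707 × 0.625 = 0.4419 in.
Total length L = 7 in; A_we = 0.4419 × 7 = 3.093 in².
F_nw = 0.6 F_EXX = 0.6 × 70 = 42 ksi.
φR_n = 0.75 × 42 × 3.093 = 97.43 kip.

φR_n ≈ 97.4 kip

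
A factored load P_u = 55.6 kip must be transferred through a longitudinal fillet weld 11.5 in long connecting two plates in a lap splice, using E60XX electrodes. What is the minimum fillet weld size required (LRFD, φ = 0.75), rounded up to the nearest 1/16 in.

w = 5/16 in

E60XX → F_EXX = 60 ksi.
Total weld length L = 11.5 in.
Required throat t_e = P_u / (φ × 0.6 F_EXX × L) = 55.6 / (0.75 × 0.6 × 60 × 11.5) = 0.1791 in.
Required leg w = t_e / 0.707 = 0.2533 in → use 5/16 in.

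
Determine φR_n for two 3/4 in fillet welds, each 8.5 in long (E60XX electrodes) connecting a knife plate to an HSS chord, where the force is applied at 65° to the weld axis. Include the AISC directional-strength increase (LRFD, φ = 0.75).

φR_n ≈ 348 kip

E60XX → F_EXX = 60 ksi.
t_e = 0.707 × 0.75 = 0.5302 in; A_we = 0.5302 × 17 = 9.014 in².
Directional factor: 1.0 + 0.5 sin^1.5(65°) = 1.431.
F_nw = 0.6 × 60 × 1.431 = 51.53 ksi.
φR_n = 0.75 × 51.53 × 9.014 = 348.4 kip.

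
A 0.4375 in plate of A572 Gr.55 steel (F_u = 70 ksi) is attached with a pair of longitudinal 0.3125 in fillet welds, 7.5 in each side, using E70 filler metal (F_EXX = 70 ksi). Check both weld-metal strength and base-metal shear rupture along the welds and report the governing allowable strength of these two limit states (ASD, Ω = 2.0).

t_e = 0.707 × 0.3125 = 0.2209 in; L = 15 in.
Weld metal: R_n/Ω = (1/2.0) × 0.6 × 70 × 0.2209 × 15 = 69.6 kips.
Base metal (shear rupture): R_n/Ω = (1/2.0) × 0.6 × 70 × 0.4375 × 15 = 137.8 kips.
Governing: weld metal.

R_n/Ω ≈ 69.6 kips (weld metal governs)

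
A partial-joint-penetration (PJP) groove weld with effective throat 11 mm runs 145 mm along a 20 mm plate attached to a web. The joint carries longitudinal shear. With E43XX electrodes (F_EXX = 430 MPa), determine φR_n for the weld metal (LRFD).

φR_n ≈ 309 kN

Effective throat (given) t_e = 11 mm.
A_we = 11 × 145 = 1595 mm².
F_nw = 0.6 F_EXX = 258 MPa.
φR_n = 0.75 × 258 × 1595 × 10⁻³ = 308.6 kN.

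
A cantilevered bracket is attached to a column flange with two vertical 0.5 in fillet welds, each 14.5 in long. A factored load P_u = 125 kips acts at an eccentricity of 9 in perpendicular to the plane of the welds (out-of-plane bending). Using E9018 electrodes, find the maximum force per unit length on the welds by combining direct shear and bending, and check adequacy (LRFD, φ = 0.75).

E90XX → F_EXX = 90 ksi.
L_w = 2 × 14.5 = 29 in; section modulus (unit throat) S = 2 × L²/6 = 70.08 in².
Direct shear f_v = P/L_w = 125/29 = 4.31 kip/in.
Moment M = P × e = 125 × 9 = 1125 kip·in; bending f_b = M/S = 16.05 kip/in.
f_max = √(f_v² + f_b²) = √(4.31² + 16.05²) = 16.62 kip/in.
φr_n = 0.75 × 0.6 × 90 × (0.707 × 0.5) = 14.32 kip/in → NOT adequate.

f_max ≈ 16.6 kip/in; NOT adequate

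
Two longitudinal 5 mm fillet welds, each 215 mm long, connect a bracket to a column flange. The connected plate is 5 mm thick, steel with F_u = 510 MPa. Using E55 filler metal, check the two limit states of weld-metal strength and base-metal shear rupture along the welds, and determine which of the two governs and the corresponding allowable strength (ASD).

R_n/Ω ≈ 251 kN (weld metal governs)

E55XX → F_EXX = 550 MPa.
t_e = 0.707 × 5 = 3.535 mm; L = 430 mm.
Weld metal: R_n/Ω = (1/2.0) × 0.6 × 550 × 3.535 × 430 × 10⁻³ = 250.8 kN.
Base metal (shear rupture): R_n/Ω = (1/2.0) × 0.6 × 510 × 5 × 430 × 10⁻³ = 328.9 kN.
Governing: weld metal.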